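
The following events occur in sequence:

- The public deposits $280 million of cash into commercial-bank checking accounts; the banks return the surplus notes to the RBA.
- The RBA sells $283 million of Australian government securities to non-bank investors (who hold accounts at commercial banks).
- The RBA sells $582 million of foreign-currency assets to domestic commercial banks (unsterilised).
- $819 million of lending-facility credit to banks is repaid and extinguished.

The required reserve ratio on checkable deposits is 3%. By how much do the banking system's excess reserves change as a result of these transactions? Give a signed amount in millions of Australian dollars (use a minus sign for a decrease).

Currency deposit $280 million: reserves +$280M, deposits +$280M.
Asset sale (to non-banks) $283 million: reserves −$283M, deposits −$283M.
FX sale $582 million: reserves −$582M, deposits 0.
Discount-window repayment $819 million: reserves −$819M, deposits 0.
Totals: Δreserves = −$1404M, Δdeposits = −$3M.
Δrequired reserves = 3% × −$3M = −$0.09M.
Δexcess reserves = Δreserves − Δrequired = −$1404M − (−$0.09M) = -$1403.91 million.

-$1403.91 million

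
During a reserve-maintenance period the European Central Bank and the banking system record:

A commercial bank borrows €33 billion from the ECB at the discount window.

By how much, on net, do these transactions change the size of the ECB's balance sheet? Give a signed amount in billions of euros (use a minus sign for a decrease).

Discount-window loan €33 billion: an ECB asset is acquired → +€33B.

+€33 billion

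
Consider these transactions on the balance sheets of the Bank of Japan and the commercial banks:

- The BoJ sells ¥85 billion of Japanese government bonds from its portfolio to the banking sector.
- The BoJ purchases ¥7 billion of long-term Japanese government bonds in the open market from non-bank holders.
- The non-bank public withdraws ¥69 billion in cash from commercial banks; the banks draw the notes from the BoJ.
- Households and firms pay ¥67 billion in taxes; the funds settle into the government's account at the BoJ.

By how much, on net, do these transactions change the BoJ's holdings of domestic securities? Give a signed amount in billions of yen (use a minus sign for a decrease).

-¥78 billion

BoJ balance sheet:
  Assets:      Securities −¥78B
  Liabilities: Bank reserves −¥214B, Currency in circulation +¥69B, Government deposits +¥67B
So the change in the BoJ's holdings of domestic securities is -¥78 billion.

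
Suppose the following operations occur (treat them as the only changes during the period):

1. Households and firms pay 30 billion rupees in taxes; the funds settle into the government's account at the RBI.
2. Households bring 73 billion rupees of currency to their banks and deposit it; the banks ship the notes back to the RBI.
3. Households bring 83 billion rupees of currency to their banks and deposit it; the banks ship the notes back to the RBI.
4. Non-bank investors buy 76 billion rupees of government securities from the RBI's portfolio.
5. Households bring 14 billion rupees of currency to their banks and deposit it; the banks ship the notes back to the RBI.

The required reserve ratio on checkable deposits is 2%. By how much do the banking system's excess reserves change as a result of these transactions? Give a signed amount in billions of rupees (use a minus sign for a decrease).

Government account inflow 30 billion rupees: reserves −30B, deposits −30B.
Currency deposit 73 billion rupees: reserves +73B, deposits +73B.
Currency deposit 83 billion rupees: reserves +83B, deposits +83B.
Asset sale (to non-banks) 76 billion rupees: reserves −76B, deposits −76B.
Currency deposit 14 billion rupees: reserves +14B, deposits +14B.
Totals: Δreserves = +64B, Δdeposits = +64B.
Δrequired reserves = 2% × +64B = +1.28B.
Δexcess reserves = Δreserves − Δrequired = +64B − (+1.28B) = +62.72 billion.

+62.72 billion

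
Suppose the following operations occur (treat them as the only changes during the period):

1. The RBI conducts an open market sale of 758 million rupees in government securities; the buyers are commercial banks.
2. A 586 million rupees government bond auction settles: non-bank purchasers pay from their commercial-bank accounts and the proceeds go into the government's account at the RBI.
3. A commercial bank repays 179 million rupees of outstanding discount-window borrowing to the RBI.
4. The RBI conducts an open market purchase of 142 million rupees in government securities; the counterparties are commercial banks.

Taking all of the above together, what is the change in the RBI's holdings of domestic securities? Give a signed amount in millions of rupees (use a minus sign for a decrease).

-616 million

RBI balance sheet:
  Assets:      Securities −616M, Loans to banks −179M
  Liabilities: Bank reserves −1381M, Government deposits +586M
So the change in the RBI's holdings of domestic securities is -616 million.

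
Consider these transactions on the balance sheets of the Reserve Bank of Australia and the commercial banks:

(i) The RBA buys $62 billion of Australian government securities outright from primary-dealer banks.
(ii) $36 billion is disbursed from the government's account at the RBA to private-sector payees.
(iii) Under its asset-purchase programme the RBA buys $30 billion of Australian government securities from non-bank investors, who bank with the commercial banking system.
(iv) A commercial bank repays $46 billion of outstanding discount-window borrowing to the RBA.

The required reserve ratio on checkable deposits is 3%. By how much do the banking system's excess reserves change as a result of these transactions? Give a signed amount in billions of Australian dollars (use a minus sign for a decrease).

OMO purchase (from banks) $62 billion: reserves +$62B, deposits 0.
Government spending $36 billion: reserves +$36B, deposits +$36B.
Asset purchase (from non-banks) $30 billion: reserves +$30B, deposits +$30B.
Discount-window repayment $46 billion: reserves −$46B, deposits 0.
Totals: Δreserves = +$82B, Δdeposits = +$66B.
Δrequired reserves = 3% × +$66B = +$1.98B.
Δexcess reserves = Δreserves − Δrequired = +$82B − (+$1.98B) = +$80.02 billion.

+$80.02 billion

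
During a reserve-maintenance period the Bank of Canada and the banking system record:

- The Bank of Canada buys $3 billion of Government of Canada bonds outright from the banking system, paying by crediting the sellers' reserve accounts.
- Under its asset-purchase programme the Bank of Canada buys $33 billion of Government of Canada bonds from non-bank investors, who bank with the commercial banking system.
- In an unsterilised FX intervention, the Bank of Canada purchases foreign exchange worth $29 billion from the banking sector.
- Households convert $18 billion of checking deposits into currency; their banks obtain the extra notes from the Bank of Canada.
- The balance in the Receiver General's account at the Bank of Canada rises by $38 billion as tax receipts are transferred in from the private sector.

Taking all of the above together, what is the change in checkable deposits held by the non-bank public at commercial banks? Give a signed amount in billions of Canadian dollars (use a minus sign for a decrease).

-$23 billion

Bank of Canada balance sheet:
  Assets:      Securities +$36B, Foreign assets +$29B
  Liabilities: Bank reserves +$9B, Currency in circulation +$18B, Government deposits +$38B
Commercial banking system:
  Assets:      Reserves at CB +$9B, Securities −$3B, Foreign assets −$29B
  Liabilities: Checkable deposits −$23B
So the change in checkable deposits held by the non-bank public at commercial banks is -$23 billion.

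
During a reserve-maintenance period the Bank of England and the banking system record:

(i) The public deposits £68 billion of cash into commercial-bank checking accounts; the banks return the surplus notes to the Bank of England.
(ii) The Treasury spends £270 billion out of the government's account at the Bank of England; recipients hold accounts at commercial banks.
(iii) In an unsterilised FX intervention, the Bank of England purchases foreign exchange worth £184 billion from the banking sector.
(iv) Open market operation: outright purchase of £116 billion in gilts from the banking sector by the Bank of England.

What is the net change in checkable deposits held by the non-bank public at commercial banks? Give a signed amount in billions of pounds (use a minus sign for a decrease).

+£338 billion

Bank of England balance sheet:
  Assets:      Securities +£116B, Foreign assets +£184B
  Liabilities: Bank reserves +£638B, Currency in circulation −£68B, Government deposits −£270B
Commercial banking system:
  Assets:      Reserves at CB +£638B, Securities −£116B, Foreign assets −£184B
  Liabilities: Checkable deposits +£338B
So the change in checkable deposits held by the non-bank public at commercial banks is +£338 billion.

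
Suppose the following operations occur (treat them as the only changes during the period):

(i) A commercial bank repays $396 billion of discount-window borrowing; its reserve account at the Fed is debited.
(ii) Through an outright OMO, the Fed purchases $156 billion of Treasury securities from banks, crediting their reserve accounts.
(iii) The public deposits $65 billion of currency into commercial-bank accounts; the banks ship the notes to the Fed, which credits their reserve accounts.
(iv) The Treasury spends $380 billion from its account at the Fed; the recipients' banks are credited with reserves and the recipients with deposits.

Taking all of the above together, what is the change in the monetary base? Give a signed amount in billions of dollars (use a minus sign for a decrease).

+$140 billion

Fed balance sheet:
  Assets:      Securities +$156B, Loans to banks −$396B
  Liabilities: Bank reserves +$205B, Currency in circulation −$65B, Government deposits −$380B
Monetary base = currency + reserves: −$65B + (+$205B) = +$140 billion.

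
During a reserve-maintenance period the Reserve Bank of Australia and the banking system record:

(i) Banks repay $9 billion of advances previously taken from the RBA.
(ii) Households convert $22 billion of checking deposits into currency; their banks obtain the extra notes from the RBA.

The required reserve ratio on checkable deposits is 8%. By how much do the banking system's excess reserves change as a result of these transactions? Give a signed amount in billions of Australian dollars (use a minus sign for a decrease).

Discount-window repayment $9 billion: reserves −$9B, deposits 0.
Currency withdrawal $22 billion: reserves −$22B, deposits −$22B.
Totals: Δreserves = −$31B, Δdeposits = −$22B.
Δrequired reserves = 8% × −$22B = −$1.76B.
Δexcess reserves = Δreserves − Δrequired = −$31B − (−$1.76B) = -$29.24 billion.

-$29.24 billion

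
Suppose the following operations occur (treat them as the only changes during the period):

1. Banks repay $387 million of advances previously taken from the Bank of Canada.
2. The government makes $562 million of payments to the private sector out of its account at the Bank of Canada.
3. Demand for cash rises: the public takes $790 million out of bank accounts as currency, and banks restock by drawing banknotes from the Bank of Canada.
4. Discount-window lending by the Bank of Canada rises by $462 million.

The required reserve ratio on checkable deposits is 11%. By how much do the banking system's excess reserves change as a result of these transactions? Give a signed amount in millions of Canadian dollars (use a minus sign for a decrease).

-$127.92 million

Discount-window repayment $387 million: reserves −$387M, deposits 0.
Government spending $562 million: reserves +$562M, deposits +$562M.
Currency withdrawal $790 million: reserves −$790M, deposits −$790M.
Discount-window loan $462 million: reserves +$462M, deposits 0.
Totals: Δreserves = −$153M, Δdeposits = −$228M.
Δrequired reserves = 11% × −$228M = −$25.08M.
Δexcess reserves = Δreserves − Δrequired = −$153M − (−$25.08M) = -$127.92 million.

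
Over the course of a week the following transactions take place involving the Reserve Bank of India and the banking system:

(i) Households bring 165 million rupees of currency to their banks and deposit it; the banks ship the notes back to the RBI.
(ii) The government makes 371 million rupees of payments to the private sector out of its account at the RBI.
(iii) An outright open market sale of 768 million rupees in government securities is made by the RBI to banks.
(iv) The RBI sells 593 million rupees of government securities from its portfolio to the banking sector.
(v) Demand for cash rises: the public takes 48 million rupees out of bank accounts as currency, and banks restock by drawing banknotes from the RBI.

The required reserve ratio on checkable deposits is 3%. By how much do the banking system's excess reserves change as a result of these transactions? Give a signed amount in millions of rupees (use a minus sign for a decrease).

Currency deposit 165 million rupees: reserves +165M, deposits +165M.
Government spending 371 million rupees: reserves +371M, deposits +371M.
OMO sale (to banks) 768 million rupees: reserves −768M, deposits 0.
OMO sale (to banks) 593 million rupees: reserves −593M, deposits 0.
Currency withdrawal 48 million rupees: reserves −48M, deposits −48M.
Totals: Δreserves = −873M, Δdeposits = +488M.
Δrequired reserves = 3% × +488M = +14.64M.
Δexcess reserves = Δreserves − Δrequired = −873M − (+14.64M) = -887.64 million.

-887.64 million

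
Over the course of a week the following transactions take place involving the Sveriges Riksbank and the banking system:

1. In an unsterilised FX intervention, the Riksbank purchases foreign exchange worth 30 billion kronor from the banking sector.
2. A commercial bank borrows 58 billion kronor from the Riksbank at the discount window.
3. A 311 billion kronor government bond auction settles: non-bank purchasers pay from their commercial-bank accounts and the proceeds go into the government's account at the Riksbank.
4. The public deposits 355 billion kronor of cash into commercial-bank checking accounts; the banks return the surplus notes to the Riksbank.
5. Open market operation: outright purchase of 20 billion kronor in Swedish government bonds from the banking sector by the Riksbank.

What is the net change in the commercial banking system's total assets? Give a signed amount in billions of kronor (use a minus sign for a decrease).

FX purchase 30 billion kronor: just an asset swap on bank balance sheets → 0.
Discount-window loan 58 billion kronor: bank balance sheets expand → +58B.
Government account inflow 311 billion kronor: bank balance sheets shrink → −311B.
Currency deposit 355 billion kronor: bank balance sheets expand → +355B.
OMO purchase (from banks) 20 billion kronor: just an asset swap on bank balance sheets → 0.
Net: 0 + 58 − 311 + 355 + 0 = +102 billion.

+102 billion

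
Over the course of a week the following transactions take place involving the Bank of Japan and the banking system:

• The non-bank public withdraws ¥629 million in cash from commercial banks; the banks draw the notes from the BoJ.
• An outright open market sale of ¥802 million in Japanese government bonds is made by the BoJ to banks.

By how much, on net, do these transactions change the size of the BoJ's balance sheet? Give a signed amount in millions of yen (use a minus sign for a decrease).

Currency withdrawal ¥629 million: only the composition of liabilities changes → 0.
OMO sale (to banks) ¥802 million: a BoJ asset is shed → −¥802M.
Net: 0 − 802 = -¥802 million.

-¥802 million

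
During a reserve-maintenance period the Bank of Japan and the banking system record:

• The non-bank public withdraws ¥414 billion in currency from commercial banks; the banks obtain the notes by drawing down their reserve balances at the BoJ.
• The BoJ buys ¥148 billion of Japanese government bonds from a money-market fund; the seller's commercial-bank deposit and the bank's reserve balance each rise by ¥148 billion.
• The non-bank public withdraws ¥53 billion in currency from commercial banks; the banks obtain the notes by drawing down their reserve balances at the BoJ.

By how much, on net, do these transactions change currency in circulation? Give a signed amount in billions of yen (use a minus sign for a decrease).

+¥467 billion

BoJ balance sheet:
  Assets:      Securities +¥148B
  Liabilities: Bank reserves −¥319B, Currency in circulation +¥467B
So the change in currency in circulation is +¥467 billion.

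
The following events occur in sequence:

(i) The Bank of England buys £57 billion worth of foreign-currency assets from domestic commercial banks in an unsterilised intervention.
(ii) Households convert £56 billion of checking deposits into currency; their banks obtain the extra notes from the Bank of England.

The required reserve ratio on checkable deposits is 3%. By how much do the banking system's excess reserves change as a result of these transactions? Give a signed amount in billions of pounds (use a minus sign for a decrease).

FX purchase £57 billion: reserves +£57B, deposits 0.
Currency withdrawal £56 billion: reserves −£56B, deposits −£56B.
Totals: Δreserves = +£1B, Δdeposits = −£56B.
Δrequired reserves = 3% × −£56B = −£1.68B.
Δexcess reserves = Δreserves − Δrequired = +£1B − (−£1.68B) = +£2.68 billion.

+£2.68 billion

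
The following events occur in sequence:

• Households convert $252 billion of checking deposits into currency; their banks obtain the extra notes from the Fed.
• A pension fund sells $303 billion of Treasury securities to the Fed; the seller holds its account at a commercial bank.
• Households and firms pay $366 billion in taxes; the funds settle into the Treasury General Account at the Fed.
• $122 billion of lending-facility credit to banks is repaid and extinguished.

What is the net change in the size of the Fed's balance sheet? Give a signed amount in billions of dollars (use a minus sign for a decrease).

+$181 billion

Currency withdrawal $252 billion: only the composition of liabilities changes → 0.
Asset purchase (from non-banks) $303 billion: a Fed asset is acquired → +$303B.
Government account inflow $366 billion: only the composition of liabilities changes → 0.
Discount-window repayment $122 billion: a Fed asset is shed → −$122B.
Net: 0 + 303 + 0 − 122 = +$181 billion.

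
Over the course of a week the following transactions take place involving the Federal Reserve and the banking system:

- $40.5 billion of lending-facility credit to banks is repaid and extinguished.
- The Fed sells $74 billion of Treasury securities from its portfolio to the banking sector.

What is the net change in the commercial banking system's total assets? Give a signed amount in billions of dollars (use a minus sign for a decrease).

-$40.5 billion

Fed balance sheet:
  Assets:      Securities −$74B, Loans to banks −$40.5B
  Liabilities: Bank reserves −$114.5B
Commercial banking system:
  Assets:      Reserves at CB −$114.5B, Securities +$74B
  Liabilities: Borrowings from CB −$40.5B
Change in total bank assets = -$40.5 billion.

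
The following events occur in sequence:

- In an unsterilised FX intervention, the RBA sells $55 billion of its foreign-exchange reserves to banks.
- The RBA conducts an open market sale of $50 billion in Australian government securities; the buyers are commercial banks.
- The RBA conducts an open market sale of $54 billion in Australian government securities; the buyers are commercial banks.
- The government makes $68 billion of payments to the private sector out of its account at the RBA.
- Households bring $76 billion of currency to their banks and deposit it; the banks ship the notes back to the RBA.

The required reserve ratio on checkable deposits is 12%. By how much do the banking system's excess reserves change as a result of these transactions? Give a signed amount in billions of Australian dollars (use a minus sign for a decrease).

FX sale $55 billion: reserves −$55B, deposits 0.
OMO sale (to banks) $50 billion: reserves −$50B, deposits 0.
OMO sale (to banks) $54 billion: reserves −$54B, deposits 0.
Government spending $68 billion: reserves +$68B, deposits +$68B.
Currency deposit $76 billion: reserves +$76B, deposits +$76B.
Totals: Δreserves = −$15B, Δdeposits = +$144B.
Δrequired reserves = 12% × +$144B = +$17.28B.
Δexcess reserves = Δreserves − Δrequired = −$15B − (+$17.28B) = -$32.28 billion.

-$32.28 billion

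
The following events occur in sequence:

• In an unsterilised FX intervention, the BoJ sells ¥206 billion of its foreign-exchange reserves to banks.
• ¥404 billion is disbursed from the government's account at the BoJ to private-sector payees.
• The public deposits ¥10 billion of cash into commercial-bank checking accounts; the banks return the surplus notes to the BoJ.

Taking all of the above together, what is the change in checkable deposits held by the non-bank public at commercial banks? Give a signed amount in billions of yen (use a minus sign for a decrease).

+¥414 billion

BoJ balance sheet:
  Assets:      Foreign assets −¥206B
  Liabilities: Bank reserves +¥208B, Currency in circulation −¥10B, Government deposits −¥404B
Commercial banking system:
  Assets:      Reserves at CB +¥208B, Foreign assets +¥206B
  Liabilities: Checkable deposits +¥414B
So the change in checkable deposits held by the non-bank public at commercial banks is +¥414 billion.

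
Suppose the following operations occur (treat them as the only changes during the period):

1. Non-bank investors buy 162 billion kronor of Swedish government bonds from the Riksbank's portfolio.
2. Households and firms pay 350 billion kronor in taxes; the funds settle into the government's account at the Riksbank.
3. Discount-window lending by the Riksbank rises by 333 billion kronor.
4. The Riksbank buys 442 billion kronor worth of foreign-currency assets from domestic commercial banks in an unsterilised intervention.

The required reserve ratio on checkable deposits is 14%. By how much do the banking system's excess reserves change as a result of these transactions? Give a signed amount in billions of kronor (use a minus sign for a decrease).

Asset sale (to non-banks) 162 billion kronor: reserves −162B, deposits −162B.
Government account inflow 350 billion kronor: reserves −350B, deposits −350B.
Discount-window loan 333 billion kronor: reserves +333B, deposits 0.
FX purchase 442 billion kronor: reserves +442B, deposits 0.
Totals: Δreserves = +263B, Δdeposits = −512B.
Δrequired reserves = 14% × −512B = −71.68B.
Δexcess reserves = Δreserves − Δrequired = +263B − (−71.68B) = +334.68 billion.

+334.68 billion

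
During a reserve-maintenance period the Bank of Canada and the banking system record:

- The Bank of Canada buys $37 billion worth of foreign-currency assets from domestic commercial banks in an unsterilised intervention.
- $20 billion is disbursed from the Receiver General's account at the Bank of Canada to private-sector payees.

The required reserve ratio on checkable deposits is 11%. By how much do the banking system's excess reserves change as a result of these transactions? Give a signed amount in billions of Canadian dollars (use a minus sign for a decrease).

+$54.8 billion

FX purchase $37 billion: reserves +$37B, deposits 0.
Government spending $20 billion: reserves +$20B, deposits +$20B.
Totals: Δreserves = +$57B, Δdeposits = +$20B.
Δrequired reserves = 11% × +$20B = +$2.2B.
Δexcess reserves = Δreserves − Δrequired = +$57B − (+$2.2B) = +$54.8 billion.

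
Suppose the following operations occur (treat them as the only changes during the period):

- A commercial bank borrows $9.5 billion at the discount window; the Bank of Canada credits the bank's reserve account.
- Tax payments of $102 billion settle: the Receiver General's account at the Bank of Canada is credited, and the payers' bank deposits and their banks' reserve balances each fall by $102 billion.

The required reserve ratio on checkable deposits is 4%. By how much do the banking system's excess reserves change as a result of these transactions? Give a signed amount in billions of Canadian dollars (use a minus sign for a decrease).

Discount-window loan $9.5 billion: reserves +$9.5B, deposits 0.
Government account inflow $102 billion: reserves −$102B, deposits −$102B.
Totals: Δreserves = −$92.5B, Δdeposits = −$102B.
Δrequired reserves = 4% × −$102B = −$4.08B.
Δexcess reserves = Δreserves − Δrequired = −$92.5B − (−$4.08B) = -$88.42 billion.

-$88.42 billion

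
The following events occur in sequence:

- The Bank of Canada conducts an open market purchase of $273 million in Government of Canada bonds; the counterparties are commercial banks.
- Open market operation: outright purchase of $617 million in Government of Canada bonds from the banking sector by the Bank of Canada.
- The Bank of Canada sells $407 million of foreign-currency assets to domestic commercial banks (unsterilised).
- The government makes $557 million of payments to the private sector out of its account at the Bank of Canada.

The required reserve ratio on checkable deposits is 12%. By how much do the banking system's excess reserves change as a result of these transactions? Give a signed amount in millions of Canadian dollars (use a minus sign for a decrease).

+$973.16 million

OMO purchase (from banks) $273 million: reserves +$273M, deposits 0.
OMO purchase (from banks) $617 million: reserves +$617M, deposits 0.
FX sale $407 million: reserves −$407M, deposits 0.
Government spending $557 million: reserves +$557M, deposits +$557M.
Totals: Δreserves = +$1040M, Δdeposits = +$557M.
Δrequired reserves = 12% × +$557M = +$66.84M.
Δexcess reserves = Δreserves − Δrequired = +$1040M − (+$66.84M) = +$973.16 million.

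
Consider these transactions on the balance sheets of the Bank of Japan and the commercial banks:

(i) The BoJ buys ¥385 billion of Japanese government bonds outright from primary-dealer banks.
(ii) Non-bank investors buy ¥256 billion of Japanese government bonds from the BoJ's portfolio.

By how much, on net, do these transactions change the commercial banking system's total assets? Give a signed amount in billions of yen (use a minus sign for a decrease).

BoJ balance sheet:
  Assets:      Securities +¥129B
  Liabilities: Bank reserves +¥129B
Commercial banking system:
  Assets:      Reserves at CB +¥129B, Securities −¥385B
  Liabilities: Checkable deposits −¥256B
Change in total bank assets = -¥256 billion.

-¥256 billion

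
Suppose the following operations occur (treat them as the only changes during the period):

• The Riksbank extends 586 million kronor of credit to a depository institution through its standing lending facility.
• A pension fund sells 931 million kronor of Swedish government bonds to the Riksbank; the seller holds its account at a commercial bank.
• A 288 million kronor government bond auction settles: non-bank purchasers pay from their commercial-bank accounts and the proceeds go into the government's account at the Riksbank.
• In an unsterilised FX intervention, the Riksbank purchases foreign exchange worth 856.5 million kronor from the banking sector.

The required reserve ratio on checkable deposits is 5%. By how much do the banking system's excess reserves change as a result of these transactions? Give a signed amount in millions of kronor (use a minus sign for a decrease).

Discount-window loan 586 million kronor: reserves +586M, deposits 0.
Asset purchase (from non-banks) 931 million kronor: reserves +931M, deposits +931M.
Government account inflow 288 million kronor: reserves −288M, deposits −288M.
FX purchase 856.5 million kronor: reserves +856.5M, deposits 0.
Totals: Δreserves = +2085.5M, Δdeposits = +643M.
Δrequired reserves = 5% × +643M = +32.15M.
Δexcess reserves = Δreserves − Δrequired = +2085.5M − (+32.15M) = +2053.35 million.

+2053.35 million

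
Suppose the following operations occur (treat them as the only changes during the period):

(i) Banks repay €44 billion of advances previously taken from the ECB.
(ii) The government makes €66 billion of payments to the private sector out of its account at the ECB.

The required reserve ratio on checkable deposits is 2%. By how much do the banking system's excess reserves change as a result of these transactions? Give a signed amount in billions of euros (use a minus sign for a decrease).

+€20.68 billion

Discount-window repayment €44 billion: reserves −€44B, deposits 0.
Government spending €66 billion: reserves +€66B, deposits +€66B.
Totals: Δreserves = +€22B, Δdeposits = +€66B.
Δrequired reserves = 2% × +€66B = +€1.32B.
Δexcess reserves = Δreserves − Δrequired = +€22B − (+€1.32B) = +€20.68 billion.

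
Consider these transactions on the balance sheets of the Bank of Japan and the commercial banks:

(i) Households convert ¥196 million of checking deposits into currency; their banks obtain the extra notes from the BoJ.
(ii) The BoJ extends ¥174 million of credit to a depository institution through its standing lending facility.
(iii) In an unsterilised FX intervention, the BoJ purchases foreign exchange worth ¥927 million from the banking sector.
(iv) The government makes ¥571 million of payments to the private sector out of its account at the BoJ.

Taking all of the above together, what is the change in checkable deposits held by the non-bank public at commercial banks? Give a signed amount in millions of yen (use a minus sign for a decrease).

BoJ balance sheet:
  Assets:      Loans to banks +¥174M, Foreign assets +¥927M
  Liabilities: Bank reserves +¥1476M, Currency in circulation +¥196M, Government deposits −¥571M
Commercial banking system:
  Assets:      Reserves at CB +¥1476M, Foreign assets −¥927M
  Liabilities: Checkable deposits +¥375M, Borrowings from CB +¥174M
So the change in checkable deposits held by the non-bank public at commercial banks is +¥375 million.

+¥375 million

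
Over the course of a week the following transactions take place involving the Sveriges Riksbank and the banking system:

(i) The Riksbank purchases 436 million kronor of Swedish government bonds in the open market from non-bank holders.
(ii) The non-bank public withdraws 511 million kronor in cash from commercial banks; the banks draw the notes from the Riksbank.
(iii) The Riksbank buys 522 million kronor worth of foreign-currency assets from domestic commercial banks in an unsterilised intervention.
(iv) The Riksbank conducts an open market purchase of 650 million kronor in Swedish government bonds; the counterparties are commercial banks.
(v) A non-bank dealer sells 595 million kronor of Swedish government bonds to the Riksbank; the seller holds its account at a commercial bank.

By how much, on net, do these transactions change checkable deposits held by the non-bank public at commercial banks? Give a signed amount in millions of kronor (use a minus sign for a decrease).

+520 million

Asset purchase (from non-banks) 436 million kronor: non-bank counterparties' bank balances rise → +436M.
Currency withdrawal 511 million kronor: non-bank counterparties' bank balances fall → −511M.
FX purchase 522 million kronor: the counterparty is a bank, so public deposits are unchanged → 0.
OMO purchase (from banks) 650 million kronor: the counterparty is a bank, so public deposits are unchanged → 0.
Asset purchase (from non-banks) 595 million kronor: non-bank counterparties' bank balances rise → +595M.
Net: 436 − 511 + 0 + 0 + 595 = +520 million.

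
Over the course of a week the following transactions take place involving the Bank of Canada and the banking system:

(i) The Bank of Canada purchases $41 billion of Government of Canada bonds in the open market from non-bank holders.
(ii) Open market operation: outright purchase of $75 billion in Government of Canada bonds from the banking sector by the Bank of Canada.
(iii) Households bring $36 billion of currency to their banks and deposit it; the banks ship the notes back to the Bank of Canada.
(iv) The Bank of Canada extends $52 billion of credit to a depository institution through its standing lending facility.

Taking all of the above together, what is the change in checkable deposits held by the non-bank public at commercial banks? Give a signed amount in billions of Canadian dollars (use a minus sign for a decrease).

Asset purchase (from non-banks) $41 billion: non-bank counterparties' bank balances rise → +$41B.
OMO purchase (from banks) $75 billion: the counterparty is a bank, so public deposits are unchanged → 0.
Currency deposit $36 billion: non-bank counterparties' bank balances rise → +$36B.
Discount-window loan $52 billion: the counterparty is a bank, so public deposits are unchanged → 0.
Net: 41 + 0 + 36 + 0 = +$77 billion.

+$77 billion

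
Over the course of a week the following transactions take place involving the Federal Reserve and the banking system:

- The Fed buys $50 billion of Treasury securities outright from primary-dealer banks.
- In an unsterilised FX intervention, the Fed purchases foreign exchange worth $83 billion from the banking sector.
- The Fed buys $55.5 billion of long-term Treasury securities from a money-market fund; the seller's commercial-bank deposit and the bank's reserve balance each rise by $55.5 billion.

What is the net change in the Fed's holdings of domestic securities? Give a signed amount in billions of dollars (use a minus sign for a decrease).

+$105.5 billion

OMO purchase (from banks) $50 billion: securities added to the Fed's portfolio → +$50B.
FX purchase $83 billion: the Fed's securities portfolio is untouched → 0.
Asset purchase (from non-banks) $55.5 billion: securities added to the Fed's portfolio → +$55.5B.
Net: 50 + 0 + 55.5 = +$105.5 billion.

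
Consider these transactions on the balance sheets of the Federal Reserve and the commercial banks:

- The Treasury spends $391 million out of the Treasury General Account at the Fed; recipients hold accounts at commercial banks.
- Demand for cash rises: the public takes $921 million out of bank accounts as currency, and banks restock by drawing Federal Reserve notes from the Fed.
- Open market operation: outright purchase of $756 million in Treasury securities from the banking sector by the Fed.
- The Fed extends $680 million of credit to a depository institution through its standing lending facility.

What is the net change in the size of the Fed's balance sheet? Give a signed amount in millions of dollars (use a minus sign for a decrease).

+$1436 million

Fed balance sheet:
  Assets:      Securities +$756M, Loans to banks +$680M
  Liabilities: Bank reserves +$906M, Currency in circulation +$921M, Government deposits −$391M
Change in total Fed assets = +$1436 million.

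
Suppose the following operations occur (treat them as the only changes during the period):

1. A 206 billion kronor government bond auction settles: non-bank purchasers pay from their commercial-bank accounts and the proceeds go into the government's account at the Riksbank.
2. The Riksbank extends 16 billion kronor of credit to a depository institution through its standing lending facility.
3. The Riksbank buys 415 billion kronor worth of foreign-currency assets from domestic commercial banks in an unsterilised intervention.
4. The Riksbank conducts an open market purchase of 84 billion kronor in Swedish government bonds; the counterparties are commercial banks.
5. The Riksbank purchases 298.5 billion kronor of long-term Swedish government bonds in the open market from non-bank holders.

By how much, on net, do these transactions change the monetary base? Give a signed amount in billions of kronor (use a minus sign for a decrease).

Government account inflow 206 billion kronor: reserves shift to a non-base liability → −206B.
Discount-window loan 16 billion kronor: Riksbank balance sheet expands → +16B.
FX purchase 415 billion kronor: Riksbank balance sheet expands → +415B.
OMO purchase (from banks) 84 billion kronor: Riksbank balance sheet expands → +84B.
Asset purchase (from non-banks) 298.5 billion kronor: Riksbank balance sheet expands → +298.5B.
Net: −206 + 16 + 415 + 84 + 298.5 = +607.5 billion.

+607.5 billion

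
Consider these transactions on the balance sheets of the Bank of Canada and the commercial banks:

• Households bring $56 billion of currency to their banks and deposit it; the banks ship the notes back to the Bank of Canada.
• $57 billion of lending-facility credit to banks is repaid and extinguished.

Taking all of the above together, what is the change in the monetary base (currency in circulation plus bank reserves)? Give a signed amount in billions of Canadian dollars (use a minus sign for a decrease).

-$57 billion

Currency deposit $56 billion: just a shift between currency and reserves — both are base money → 0.
Discount-window repayment $57 billion: Bank of Canada balance sheet contracts → −$57B.
Net: 0 − 57 = -$57 billion.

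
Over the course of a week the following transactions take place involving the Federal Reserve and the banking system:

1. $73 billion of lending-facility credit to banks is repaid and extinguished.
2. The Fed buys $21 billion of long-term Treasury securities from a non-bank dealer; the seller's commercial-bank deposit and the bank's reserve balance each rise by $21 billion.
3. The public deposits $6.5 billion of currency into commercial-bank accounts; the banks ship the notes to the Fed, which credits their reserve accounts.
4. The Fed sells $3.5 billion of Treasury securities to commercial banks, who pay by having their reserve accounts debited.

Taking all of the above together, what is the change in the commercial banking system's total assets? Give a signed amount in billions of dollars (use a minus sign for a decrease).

-$45.5 billion

Fed balance sheet:
  Assets:      Securities +$17.5B, Loans to banks −$73B
  Liabilities: Bank reserves −$49B, Currency in circulation −$6.5B
Commercial banking system:
  Assets:      Reserves at CB −$49B, Securities +$3.5B
  Liabilities: Checkable deposits +$27.5B, Borrowings from CB −$73B
Change in total bank assets = -$45.5 billion.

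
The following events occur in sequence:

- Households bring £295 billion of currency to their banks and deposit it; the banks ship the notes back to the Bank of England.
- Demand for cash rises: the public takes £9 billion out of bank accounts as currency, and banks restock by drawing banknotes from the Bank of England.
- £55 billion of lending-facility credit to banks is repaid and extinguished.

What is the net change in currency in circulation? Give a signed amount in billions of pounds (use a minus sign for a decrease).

-£286 billion

Bank of England balance sheet:
  Assets:      Loans to banks −£55B
  Liabilities: Bank reserves +£231B, Currency in circulation −£286B
So the change in currency in circulation is -£286 billion.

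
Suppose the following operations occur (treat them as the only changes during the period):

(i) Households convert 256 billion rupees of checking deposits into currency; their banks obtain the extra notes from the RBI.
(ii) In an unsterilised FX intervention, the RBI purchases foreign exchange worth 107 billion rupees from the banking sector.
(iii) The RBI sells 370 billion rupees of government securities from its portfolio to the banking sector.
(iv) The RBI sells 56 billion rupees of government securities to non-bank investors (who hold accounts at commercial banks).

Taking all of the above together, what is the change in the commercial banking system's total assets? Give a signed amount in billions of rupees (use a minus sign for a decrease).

-312 billion

Currency withdrawal 256 billion rupees: bank balance sheets shrink → −256B.
FX purchase 107 billion rupees: just an asset swap on bank balance sheets → 0.
OMO sale (to banks) 370 billion rupees: just an asset swap on bank balance sheets → 0.
Asset sale (to non-banks) 56 billion rupees: bank balance sheets shrink → −56B.
Net: −256 + 0 + 0 − 56 = -312 billion.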